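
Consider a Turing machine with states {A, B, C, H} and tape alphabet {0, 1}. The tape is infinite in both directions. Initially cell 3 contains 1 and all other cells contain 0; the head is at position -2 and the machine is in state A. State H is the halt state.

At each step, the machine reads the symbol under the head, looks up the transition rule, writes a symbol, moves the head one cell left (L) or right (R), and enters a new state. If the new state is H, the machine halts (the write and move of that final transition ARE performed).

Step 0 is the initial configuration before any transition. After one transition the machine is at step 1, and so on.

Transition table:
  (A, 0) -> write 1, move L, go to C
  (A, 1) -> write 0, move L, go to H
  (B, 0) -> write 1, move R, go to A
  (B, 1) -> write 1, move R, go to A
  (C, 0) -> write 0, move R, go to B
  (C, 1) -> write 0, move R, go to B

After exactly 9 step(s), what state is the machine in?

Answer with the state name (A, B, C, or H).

Answer: A

Derivation:
Step 1: in state A at pos -2, read 0 -> (A,0)->write 1,move L,goto C. Now: state=C, head=-3, tape[-4..4]=001000010 (head:  ^)
Step 2: in state C at pos -3, read 0 -> (C,0)->write 0,move R,goto B. Now: state=B, head=-2, tape[-4..4]=001000010 (head:   ^)
Step 3: in state B at pos -2, read 1 -> (B,1)->write 1,move R,goto A. Now: state=A, head=-1, tape[-4..4]=001000010 (head:    ^)
Step 4: in state A at pos -1, read 0 -> (A,0)->write 1,move L,goto C. Now: state=C, head=-2, tape[-4..4]=001100010 (head:   ^)
Step 5: in state C at pos -2, read 1 -> (C,1)->write 0,move R,goto B. Now: state=B, head=-1, tape[-4..4]=000100010 (head:    ^)
Step 6: in state B at pos -1, read 1 -> (B,1)->write 1,move R,goto A. Now: state=A, head=0, tape[-4..4]=000100010 (head:     ^)
Step 7: in state A at pos 0, read 0 -> (A,0)->write 1,move L,goto C. Now: state=C, head=-1, tape[-4..4]=000110010 (head:    ^)
Step 8: in state C at pos -1, read 1 -> (C,1)->write 0,move R,goto B. Now: state=B, head=0, tape[-4..4]=000010010 (head:     ^)
Step 9: in state B at pos 0, read 1 -> (B,1)->write 1,move R,goto A. Now: state=A, head=1, tape[-4..4]=000010010 (head:      ^)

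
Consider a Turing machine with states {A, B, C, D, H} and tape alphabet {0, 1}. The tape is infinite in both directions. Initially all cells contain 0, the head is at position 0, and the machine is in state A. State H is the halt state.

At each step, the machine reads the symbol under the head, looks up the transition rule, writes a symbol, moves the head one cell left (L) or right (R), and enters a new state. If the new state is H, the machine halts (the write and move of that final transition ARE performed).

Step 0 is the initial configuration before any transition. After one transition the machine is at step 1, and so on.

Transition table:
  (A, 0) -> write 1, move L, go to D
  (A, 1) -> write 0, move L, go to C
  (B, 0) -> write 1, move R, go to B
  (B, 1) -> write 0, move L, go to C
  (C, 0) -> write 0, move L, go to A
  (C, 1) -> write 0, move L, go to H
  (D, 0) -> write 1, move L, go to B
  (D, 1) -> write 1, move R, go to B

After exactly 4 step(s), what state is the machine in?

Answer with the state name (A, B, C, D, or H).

Answer: C

Derivation:
Step 1: in state A at pos 0, read 0 -> (A,0)->write 1,move L,goto D. Now: state=D, head=-1, tape[-2..1]=0010 (head:  ^)
Step 2: in state D at pos -1, read 0 -> (D,0)->write 1,move L,goto B. Now: state=B, head=-2, tape[-3..1]=00110 (head:  ^)
Step 3: in state B at pos -2, read 0 -> (B,0)->write 1,move R,goto B. Now: state=B, head=-1, tape[-3..1]=01110 (head:   ^)
Step 4: in state B at pos -1, read 1 -> (B,1)->write 0,move L,goto C. Now: state=C, head=-2, tape[-3..1]=01010 (head:  ^)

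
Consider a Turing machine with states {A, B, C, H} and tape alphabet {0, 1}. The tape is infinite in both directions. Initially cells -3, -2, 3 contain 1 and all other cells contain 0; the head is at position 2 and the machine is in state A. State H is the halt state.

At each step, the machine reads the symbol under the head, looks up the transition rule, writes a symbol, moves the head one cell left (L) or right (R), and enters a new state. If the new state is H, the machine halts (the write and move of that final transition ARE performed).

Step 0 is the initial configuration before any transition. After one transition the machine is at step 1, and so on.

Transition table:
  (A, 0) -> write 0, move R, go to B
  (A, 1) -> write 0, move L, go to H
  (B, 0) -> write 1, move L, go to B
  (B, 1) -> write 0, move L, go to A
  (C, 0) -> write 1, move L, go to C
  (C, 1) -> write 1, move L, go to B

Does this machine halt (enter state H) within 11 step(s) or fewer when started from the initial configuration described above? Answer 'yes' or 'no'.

Step 1: in state A at pos 2, read 0 -> (A,0)->write 0,move R,goto B. Now: state=B, head=3, tape[-4..4]=011000010 (head:        ^)
Step 2: in state B at pos 3, read 1 -> (B,1)->write 0,move L,goto A. Now: state=A, head=2, tape[-4..4]=011000000 (head:       ^)
Step 3: in state A at pos 2, read 0 -> (A,0)->write 0,move R,goto B. Now: state=B, head=3, tape[-4..4]=011000000 (head:        ^)
Step 4: in state B at pos 3, read 0 -> (B,0)->write 1,move L,goto B. Now: state=B, head=2, tape[-4..4]=011000010 (head:       ^)
Step 5: in state B at pos 2, read 0 -> (B,0)->write 1,move L,goto B. Now: state=B, head=1, tape[-4..4]=011000110 (head:      ^)
Step 6: in state B at pos 1, read 0 -> (B,0)->write 1,move L,goto B. Now: state=B, head=0, tape[-4..4]=011001110 (head:     ^)
Step 7: in state B at pos 0, read 0 -> (B,0)->write 1,move L,goto B. Now: state=B, head=-1, tape[-4..4]=011011110 (head:    ^)
Step 8: in state B at pos -1, read 0 -> (B,0)->write 1,move L,goto B. Now: state=B, head=-2, tape[-4..4]=011111110 (head:   ^)
Step 9: in state B at pos -2, read 1 -> (B,1)->write 0,move L,goto A. Now: state=A, head=-3, tape[-4..4]=010111110 (head:  ^)
Step 10: in state A at pos -3, read 1 -> (A,1)->write 0,move L,goto H. Now: state=H, head=-4, tape[-5..4]=0000111110 (head:  ^)
State H reached at step 10; 10 <= 11 -> yes

Answer: yes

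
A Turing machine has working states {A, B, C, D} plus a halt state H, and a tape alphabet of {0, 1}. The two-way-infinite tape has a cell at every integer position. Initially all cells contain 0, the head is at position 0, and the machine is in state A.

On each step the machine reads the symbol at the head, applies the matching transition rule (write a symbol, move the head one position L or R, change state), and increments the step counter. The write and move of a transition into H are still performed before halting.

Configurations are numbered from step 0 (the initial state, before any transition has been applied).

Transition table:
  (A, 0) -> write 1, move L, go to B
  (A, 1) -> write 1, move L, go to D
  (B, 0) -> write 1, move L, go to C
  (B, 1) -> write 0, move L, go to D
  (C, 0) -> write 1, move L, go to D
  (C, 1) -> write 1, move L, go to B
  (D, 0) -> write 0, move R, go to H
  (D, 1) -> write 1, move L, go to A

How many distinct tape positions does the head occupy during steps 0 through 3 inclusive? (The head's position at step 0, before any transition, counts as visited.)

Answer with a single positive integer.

Answer: 4

Derivation:
Step 1: in state A at pos 0, read 0 -> (A,0)->write 1,move L,goto B. Now: state=B, head=-1, tape[-2..1]=0010 (head:  ^)
Step 2: in state B at pos -1, read 0 -> (B,0)->write 1,move L,goto C. Now: state=C, head=-2, tape[-3..1]=00110 (head:  ^)
Step 3: in state C at pos -2, read 0 -> (C,0)->write 1,move L,goto D. Now: state=D, head=-3, tape[-4..1]=001110 (head:  ^)
Head positions at steps 0..3: starting at 0, distinct positions visited = {-3, -2, -1, 0} -> 4 position(s)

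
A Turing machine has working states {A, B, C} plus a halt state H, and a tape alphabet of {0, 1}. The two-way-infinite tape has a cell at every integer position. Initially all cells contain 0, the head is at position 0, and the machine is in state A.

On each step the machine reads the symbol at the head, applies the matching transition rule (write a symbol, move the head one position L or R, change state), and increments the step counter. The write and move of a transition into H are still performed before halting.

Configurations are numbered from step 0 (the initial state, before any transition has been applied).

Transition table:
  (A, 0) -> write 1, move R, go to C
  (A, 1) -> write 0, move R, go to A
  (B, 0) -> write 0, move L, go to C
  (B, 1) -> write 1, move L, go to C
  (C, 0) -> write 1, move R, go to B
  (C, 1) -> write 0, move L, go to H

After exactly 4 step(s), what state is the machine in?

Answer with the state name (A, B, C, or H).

Step 1: in state A at pos 0, read 0 -> (A,0)->write 1,move R,goto C. Now: state=C, head=1, tape[-1..2]=0100 (head:   ^)
Step 2: in state C at pos 1, read 0 -> (C,0)->write 1,move R,goto B. Now: state=B, head=2, tape[-1..3]=01100 (head:    ^)
Step 3: in state B at pos 2, read 0 -> (B,0)->write 0,move L,goto C. Now: state=C, head=1, tape[-1..3]=01100 (head:   ^)
Step 4: in state C at pos 1, read 1 -> (C,1)->write 0,move L,goto H. Now: state=H, head=0, tape[-1..3]=01000 (head:  ^)

Answer: H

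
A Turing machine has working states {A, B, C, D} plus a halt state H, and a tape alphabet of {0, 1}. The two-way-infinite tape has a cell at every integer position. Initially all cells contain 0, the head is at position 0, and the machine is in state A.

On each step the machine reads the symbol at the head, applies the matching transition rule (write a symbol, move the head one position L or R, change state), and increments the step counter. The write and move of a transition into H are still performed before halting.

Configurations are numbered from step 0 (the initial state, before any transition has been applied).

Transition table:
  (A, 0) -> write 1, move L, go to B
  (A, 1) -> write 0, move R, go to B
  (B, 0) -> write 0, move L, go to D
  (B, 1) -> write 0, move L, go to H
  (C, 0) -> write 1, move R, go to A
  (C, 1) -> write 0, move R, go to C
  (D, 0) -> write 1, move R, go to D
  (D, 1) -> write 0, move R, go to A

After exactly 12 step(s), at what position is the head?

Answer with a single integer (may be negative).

Answer: -2

Derivation:
Step 1: in state A at pos 0, read 0 -> (A,0)->write 1,move L,goto B. Now: state=B, head=-1, tape[-2..1]=0010 (head:  ^)
Step 2: in state B at pos -1, read 0 -> (B,0)->write 0,move L,goto D. Now: state=D, head=-2, tape[-3..1]=00010 (head:  ^)
Step 3: in state D at pos -2, read 0 -> (D,0)->write 1,move R,goto D. Now: state=D, head=-1, tape[-3..1]=01010 (head:   ^)
Step 4: in state D at pos -1, read 0 -> (D,0)->write 1,move R,goto D. Now: state=D, head=0, tape[-3..1]=01110 (head:    ^)
Step 5: in state D at pos 0, read 1 -> (D,1)->write 0,move R,goto A. Now: state=A, head=1, tape[-3..2]=011000 (head:     ^)
Step 6: in state A at pos 1, read 0 -> (A,0)->write 1,move L,goto B. Now: state=B, head=0, tape[-3..2]=011010 (head:    ^)
Step 7: in state B at pos 0, read 0 -> (B,0)->write 0,move L,goto D. Now: state=D, head=-1, tape[-3..2]=011010 (head:   ^)
Step 8: in state D at pos -1, read 1 -> (D,1)->write 0,move R,goto A. Now: state=A, head=0, tape[-3..2]=010010 (head:    ^)
Step 9: in state A at pos 0, read 0 -> (A,0)->write 1,move L,goto B. Now: state=B, head=-1, tape[-3..2]=010110 (head:   ^)
Step 10: in state B at pos -1, read 0 -> (B,0)->write 0,move L,goto D. Now: state=D, head=-2, tape[-3..2]=010110 (head:  ^)
Step 11: in state D at pos -2, read 1 -> (D,1)->write 0,move R,goto A. Now: state=A, head=-1, tape[-3..2]=000110 (head:   ^)
Step 12: in state A at pos -1, read 0 -> (A,0)->write 1,move L,goto B. Now: state=B, head=-2, tape[-3..2]=001110 (head:  ^)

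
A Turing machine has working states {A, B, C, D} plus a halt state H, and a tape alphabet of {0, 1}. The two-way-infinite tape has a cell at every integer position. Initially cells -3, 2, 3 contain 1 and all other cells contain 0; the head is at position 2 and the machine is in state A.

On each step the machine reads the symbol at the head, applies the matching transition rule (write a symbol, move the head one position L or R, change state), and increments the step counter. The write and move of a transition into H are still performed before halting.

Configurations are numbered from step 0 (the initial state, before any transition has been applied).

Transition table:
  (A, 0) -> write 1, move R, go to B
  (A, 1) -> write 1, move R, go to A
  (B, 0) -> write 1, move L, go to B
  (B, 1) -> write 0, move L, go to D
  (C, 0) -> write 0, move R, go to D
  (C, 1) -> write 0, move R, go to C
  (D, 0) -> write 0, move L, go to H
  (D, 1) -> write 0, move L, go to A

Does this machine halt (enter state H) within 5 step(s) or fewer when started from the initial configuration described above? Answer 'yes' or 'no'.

Step 1: in state A at pos 2, read 1 -> (A,1)->write 1,move R,goto A. Now: state=A, head=3, tape[-4..4]=010000110 (head:        ^)
Step 2: in state A at pos 3, read 1 -> (A,1)->write 1,move R,goto A. Now: state=A, head=4, tape[-4..5]=0100001100 (head:         ^)
Step 3: in state A at pos 4, read 0 -> (A,0)->write 1,move R,goto B. Now: state=B, head=5, tape[-4..6]=01000011100 (head:          ^)
Step 4: in state B at pos 5, read 0 -> (B,0)->write 1,move L,goto B. Now: state=B, head=4, tape[-4..6]=01000011110 (head:         ^)
Step 5: in state B at pos 4, read 1 -> (B,1)->write 0,move L,goto D. Now: state=D, head=3, tape[-4..6]=01000011010 (head:        ^)
After 5 step(s): state = D (not H) -> not halted within 5 -> no

Answer: no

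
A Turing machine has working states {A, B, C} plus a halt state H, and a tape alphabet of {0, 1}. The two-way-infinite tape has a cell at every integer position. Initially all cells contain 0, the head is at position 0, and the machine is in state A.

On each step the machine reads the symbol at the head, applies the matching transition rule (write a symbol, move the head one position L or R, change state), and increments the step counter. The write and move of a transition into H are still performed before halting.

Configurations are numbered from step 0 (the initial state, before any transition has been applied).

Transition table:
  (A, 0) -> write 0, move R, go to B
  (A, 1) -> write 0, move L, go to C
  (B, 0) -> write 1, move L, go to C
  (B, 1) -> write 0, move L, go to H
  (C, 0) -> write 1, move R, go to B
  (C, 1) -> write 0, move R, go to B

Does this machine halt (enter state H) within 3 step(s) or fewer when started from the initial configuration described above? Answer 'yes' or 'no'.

Answer: no

Derivation:
Step 1: in state A at pos 0, read 0 -> (A,0)->write 0,move R,goto B. Now: state=B, head=1, tape[-1..2]=0000 (head:   ^)
Step 2: in state B at pos 1, read 0 -> (B,0)->write 1,move L,goto C. Now: state=C, head=0, tape[-1..2]=0010 (head:  ^)
Step 3: in state C at pos 0, read 0 -> (C,0)->write 1,move R,goto B. Now: state=B, head=1, tape[-1..2]=0110 (head:   ^)
After 3 step(s): state = B (not H) -> not halted within 3 -> no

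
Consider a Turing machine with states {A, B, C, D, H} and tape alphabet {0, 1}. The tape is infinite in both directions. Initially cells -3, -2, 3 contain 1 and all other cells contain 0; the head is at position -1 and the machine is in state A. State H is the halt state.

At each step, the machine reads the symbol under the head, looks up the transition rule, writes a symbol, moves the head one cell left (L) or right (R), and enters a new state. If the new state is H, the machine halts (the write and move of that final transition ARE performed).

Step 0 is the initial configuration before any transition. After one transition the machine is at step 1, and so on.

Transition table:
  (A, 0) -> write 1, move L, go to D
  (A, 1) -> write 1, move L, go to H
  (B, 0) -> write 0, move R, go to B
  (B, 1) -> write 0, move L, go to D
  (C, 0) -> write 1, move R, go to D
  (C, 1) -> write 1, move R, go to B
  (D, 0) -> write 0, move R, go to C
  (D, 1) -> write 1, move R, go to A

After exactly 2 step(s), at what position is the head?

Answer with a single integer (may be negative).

Step 1: in state A at pos -1, read 0 -> (A,0)->write 1,move L,goto D. Now: state=D, head=-2, tape[-4..4]=011100010 (head:   ^)
Step 2: in state D at pos -2, read 1 -> (D,1)->write 1,move R,goto A. Now: state=A, head=-1, tape[-4..4]=011100010 (head:    ^)

Answer: -1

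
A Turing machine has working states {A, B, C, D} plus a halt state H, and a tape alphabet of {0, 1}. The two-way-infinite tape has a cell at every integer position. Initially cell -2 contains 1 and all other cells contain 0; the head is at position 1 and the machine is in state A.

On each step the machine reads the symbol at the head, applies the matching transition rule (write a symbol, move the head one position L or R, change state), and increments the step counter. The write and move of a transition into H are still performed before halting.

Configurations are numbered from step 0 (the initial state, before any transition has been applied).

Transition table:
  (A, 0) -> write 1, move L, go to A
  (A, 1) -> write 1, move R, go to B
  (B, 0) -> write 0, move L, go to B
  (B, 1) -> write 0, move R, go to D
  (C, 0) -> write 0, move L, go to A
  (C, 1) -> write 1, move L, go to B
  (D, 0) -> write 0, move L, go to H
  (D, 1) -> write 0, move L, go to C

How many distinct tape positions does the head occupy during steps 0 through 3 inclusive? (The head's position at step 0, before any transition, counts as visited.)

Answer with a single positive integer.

Step 1: in state A at pos 1, read 0 -> (A,0)->write 1,move L,goto A. Now: state=A, head=0, tape[-3..2]=010010 (head:    ^)
Step 2: in state A at pos 0, read 0 -> (A,0)->write 1,move L,goto A. Now: state=A, head=-1, tape[-3..2]=010110 (head:   ^)
Step 3: in state A at pos -1, read 0 -> (A,0)->write 1,move L,goto A. Now: state=A, head=-2, tape[-3..2]=011110 (head:  ^)
Head positions at steps 0..3: starting at 1, distinct positions visited = {-2, -1, 0, 1} -> 4 position(s)

Answer: 4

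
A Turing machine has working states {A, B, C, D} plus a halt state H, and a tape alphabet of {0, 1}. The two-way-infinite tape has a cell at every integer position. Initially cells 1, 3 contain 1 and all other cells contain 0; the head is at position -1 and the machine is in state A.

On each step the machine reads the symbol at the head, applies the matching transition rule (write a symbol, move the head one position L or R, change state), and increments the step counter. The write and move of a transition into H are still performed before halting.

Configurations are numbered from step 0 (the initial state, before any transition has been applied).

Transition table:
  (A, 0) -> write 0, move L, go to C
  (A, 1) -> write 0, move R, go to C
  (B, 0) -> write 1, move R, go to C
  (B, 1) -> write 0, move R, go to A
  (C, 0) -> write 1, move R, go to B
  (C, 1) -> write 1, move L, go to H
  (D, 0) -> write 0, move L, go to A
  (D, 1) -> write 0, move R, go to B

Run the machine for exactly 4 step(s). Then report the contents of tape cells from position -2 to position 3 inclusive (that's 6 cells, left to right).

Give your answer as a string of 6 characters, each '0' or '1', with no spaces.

Answer: 111101

Derivation:
Step 1: in state A at pos -1, read 0 -> (A,0)->write 0,move L,goto C. Now: state=C, head=-2, tape[-3..4]=00001010 (head:  ^)
Step 2: in state C at pos -2, read 0 -> (C,0)->write 1,move R,goto B. Now: state=B, head=-1, tape[-3..4]=01001010 (head:   ^)
Step 3: in state B at pos -1, read 0 -> (B,0)->write 1,move R,goto C. Now: state=C, head=0, tape[-3..4]=01101010 (head:    ^)
Step 4: in state C at pos 0, read 0 -> (C,0)->write 1,move R,goto B. Now: state=B, head=1, tape[-3..4]=01111010 (head:     ^)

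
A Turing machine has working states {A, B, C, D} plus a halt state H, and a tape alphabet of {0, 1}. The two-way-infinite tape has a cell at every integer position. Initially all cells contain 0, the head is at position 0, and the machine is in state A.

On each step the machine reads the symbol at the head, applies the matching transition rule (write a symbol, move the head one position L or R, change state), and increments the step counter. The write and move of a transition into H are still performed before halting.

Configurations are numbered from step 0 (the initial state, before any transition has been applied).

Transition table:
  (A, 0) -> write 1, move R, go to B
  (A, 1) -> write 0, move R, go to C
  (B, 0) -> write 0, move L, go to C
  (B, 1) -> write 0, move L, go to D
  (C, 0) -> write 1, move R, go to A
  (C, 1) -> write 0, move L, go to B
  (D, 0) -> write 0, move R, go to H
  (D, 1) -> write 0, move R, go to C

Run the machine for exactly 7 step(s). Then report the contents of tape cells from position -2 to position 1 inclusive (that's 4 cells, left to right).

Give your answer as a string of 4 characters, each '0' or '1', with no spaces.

Answer: 1100

Derivation:
Step 1: in state A at pos 0, read 0 -> (A,0)->write 1,move R,goto B. Now: state=B, head=1, tape[-1..2]=0100 (head:   ^)
Step 2: in state B at pos 1, read 0 -> (B,0)->write 0,move L,goto C. Now: state=C, head=0, tape[-1..2]=0100 (head:  ^)
Step 3: in state C at pos 0, read 1 -> (C,1)->write 0,move L,goto B. Now: state=B, head=-1, tape[-2..2]=00000 (head:  ^)
Step 4: in state B at pos -1, read 0 -> (B,0)->write 0,move L,goto C. Now: state=C, head=-2, tape[-3..2]=000000 (head:  ^)
Step 5: in state C at pos -2, read 0 -> (C,0)->write 1,move R,goto A. Now: state=A, head=-1, tape[-3..2]=010000 (head:   ^)
Step 6: in state A at pos -1, read 0 -> (A,0)->write 1,move R,goto B. Now: state=B, head=0, tape[-3..2]=011000 (head:    ^)
Step 7: in state B at pos 0, read 0 -> (B,0)->write 0,move L,goto C. Now: state=C, head=-1, tape[-3..2]=011000 (head:   ^)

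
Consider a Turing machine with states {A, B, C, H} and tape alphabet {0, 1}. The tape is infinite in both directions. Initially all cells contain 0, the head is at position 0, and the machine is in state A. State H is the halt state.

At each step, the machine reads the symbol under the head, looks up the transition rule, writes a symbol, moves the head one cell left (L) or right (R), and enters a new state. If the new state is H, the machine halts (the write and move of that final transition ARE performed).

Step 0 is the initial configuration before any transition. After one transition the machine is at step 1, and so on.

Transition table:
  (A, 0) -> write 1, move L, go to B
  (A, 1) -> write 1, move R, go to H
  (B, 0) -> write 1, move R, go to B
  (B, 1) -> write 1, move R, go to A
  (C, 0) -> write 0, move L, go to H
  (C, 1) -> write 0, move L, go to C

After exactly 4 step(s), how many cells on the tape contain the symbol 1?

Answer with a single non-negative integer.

Step 1: in state A at pos 0, read 0 -> (A,0)->write 1,move L,goto B. Now: state=B, head=-1, tape[-2..1]=0010 (head:  ^)
Step 2: in state B at pos -1, read 0 -> (B,0)->write 1,move R,goto B. Now: state=B, head=0, tape[-2..1]=0110 (head:   ^)
Step 3: in state B at pos 0, read 1 -> (B,1)->write 1,move R,goto A. Now: state=A, head=1, tape[-2..2]=01100 (head:    ^)
Step 4: in state A at pos 1, read 0 -> (A,0)->write 1,move L,goto B. Now: state=B, head=0, tape[-2..2]=01110 (head:   ^)
Cells containing 1 after step 4: {-1, 0, 1} -> 3 cell(s)

Answer: 3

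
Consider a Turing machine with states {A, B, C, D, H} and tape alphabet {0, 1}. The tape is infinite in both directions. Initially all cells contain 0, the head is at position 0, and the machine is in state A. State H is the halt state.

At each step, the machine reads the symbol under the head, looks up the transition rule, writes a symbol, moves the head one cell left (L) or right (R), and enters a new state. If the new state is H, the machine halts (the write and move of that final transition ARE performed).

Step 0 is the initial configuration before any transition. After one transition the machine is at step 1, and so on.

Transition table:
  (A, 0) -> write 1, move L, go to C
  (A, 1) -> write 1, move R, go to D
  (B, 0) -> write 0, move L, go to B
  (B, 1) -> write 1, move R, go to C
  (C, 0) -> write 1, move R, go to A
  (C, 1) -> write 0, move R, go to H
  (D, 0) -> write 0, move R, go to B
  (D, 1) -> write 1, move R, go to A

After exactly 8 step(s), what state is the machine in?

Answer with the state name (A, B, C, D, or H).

Step 1: in state A at pos 0, read 0 -> (A,0)->write 1,move L,goto C. Now: state=C, head=-1, tape[-2..1]=0010 (head:  ^)
Step 2: in state C at pos -1, read 0 -> (C,0)->write 1,move R,goto A. Now: state=A, head=0, tape[-2..1]=0110 (head:   ^)
Step 3: in state A at pos 0, read 1 -> (A,1)->write 1,move R,goto D. Now: state=D, head=1, tape[-2..2]=01100 (head:    ^)
Step 4: in state D at pos 1, read 0 -> (D,0)->write 0,move R,goto B. Now: state=B, head=2, tape[-2..3]=011000 (head:     ^)
Step 5: in state B at pos 2, read 0 -> (B,0)->write 0,move L,goto B. Now: state=B, head=1, tape[-2..3]=011000 (head:    ^)
Step 6: in state B at pos 1, read 0 -> (B,0)->write 0,move L,goto B. Now: state=B, head=0, tape[-2..3]=011000 (head:   ^)
Step 7: in state B at pos 0, read 1 -> (B,1)->write 1,move R,goto C. Now: state=C, head=1, tape[-2..3]=011000 (head:    ^)
Step 8: in state C at pos 1, read 0 -> (C,0)->write 1,move R,goto A. Now: state=A, head=2, tape[-2..3]=011100 (head:     ^)

Answer: A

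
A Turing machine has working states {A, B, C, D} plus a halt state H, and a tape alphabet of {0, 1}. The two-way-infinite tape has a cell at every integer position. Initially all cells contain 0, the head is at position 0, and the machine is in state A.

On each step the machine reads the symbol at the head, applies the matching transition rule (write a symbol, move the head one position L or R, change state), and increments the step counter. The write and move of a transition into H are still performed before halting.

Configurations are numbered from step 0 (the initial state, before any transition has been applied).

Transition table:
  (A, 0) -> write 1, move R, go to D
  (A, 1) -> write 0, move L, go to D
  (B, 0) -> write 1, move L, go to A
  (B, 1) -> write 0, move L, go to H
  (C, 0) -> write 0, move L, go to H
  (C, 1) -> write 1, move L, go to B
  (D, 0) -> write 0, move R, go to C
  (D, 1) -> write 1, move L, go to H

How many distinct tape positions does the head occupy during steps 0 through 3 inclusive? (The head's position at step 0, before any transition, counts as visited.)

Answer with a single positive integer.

Step 1: in state A at pos 0, read 0 -> (A,0)->write 1,move R,goto D. Now: state=D, head=1, tape[-1..2]=0100 (head:   ^)
Step 2: in state D at pos 1, read 0 -> (D,0)->write 0,move R,goto C. Now: state=C, head=2, tape[-1..3]=01000 (head:    ^)
Step 3: in state C at pos 2, read 0 -> (C,0)->write 0,move L,goto H. Now: state=H, head=1, tape[-1..3]=01000 (head:   ^)
Head positions at steps 0..3: starting at 0, distinct positions visited = {0, 1, 2} -> 3 position(s)

Answer: 3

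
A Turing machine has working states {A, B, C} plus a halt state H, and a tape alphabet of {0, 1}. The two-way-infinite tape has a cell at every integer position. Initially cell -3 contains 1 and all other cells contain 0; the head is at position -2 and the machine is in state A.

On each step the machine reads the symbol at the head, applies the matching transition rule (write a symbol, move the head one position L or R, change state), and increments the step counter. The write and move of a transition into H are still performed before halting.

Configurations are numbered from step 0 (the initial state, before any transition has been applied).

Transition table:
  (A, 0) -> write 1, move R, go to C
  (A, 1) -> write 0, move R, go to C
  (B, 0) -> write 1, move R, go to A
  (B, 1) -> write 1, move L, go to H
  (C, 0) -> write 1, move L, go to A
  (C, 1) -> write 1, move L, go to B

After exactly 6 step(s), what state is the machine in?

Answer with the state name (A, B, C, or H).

Answer: C

Derivation:
Step 1: in state A at pos -2, read 0 -> (A,0)->write 1,move R,goto C. Now: state=C, head=-1, tape[-4..0]=01100 (head:    ^)
Step 2: in state C at pos -1, read 0 -> (C,0)->write 1,move L,goto A. Now: state=A, head=-2, tape[-4..0]=01110 (head:   ^)
Step 3: in state A at pos -2, read 1 -> (A,1)->write 0,move R,goto C. Now: state=C, head=-1, tape[-4..0]=01010 (head:    ^)
Step 4: in state C at pos -1, read 1 -> (C,1)->write 1,move L,goto B. Now: state=B, head=-2, tape[-4..0]=01010 (head:   ^)
Step 5: in state B at pos -2, read 0 -> (B,0)->write 1,move R,goto A. Now: state=A, head=-1, tape[-4..0]=01110 (head:    ^)
Step 6: in state A at pos -1, read 1 -> (A,1)->write 0,move R,goto C. Now: state=C, head=0, tape[-4..1]=011000 (head:     ^)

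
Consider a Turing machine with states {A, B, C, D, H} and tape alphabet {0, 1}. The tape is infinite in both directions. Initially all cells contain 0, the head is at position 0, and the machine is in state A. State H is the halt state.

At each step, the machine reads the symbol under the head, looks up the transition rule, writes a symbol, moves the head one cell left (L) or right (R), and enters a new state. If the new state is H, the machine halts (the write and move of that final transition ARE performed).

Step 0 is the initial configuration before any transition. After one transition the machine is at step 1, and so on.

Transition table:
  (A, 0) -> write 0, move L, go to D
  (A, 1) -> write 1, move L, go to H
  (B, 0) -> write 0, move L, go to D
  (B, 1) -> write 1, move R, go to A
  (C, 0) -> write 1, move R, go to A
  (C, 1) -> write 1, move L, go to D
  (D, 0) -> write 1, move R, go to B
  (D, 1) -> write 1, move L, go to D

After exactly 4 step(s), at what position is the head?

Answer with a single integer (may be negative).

Step 1: in state A at pos 0, read 0 -> (A,0)->write 0,move L,goto D. Now: state=D, head=-1, tape[-2..1]=0000 (head:  ^)
Step 2: in state D at pos -1, read 0 -> (D,0)->write 1,move R,goto B. Now: state=B, head=0, tape[-2..1]=0100 (head:   ^)
Step 3: in state B at pos 0, read 0 -> (B,0)->write 0,move L,goto D. Now: state=D, head=-1, tape[-2..1]=0100 (head:  ^)
Step 4: in state D at pos -1, read 1 -> (D,1)->write 1,move L,goto D. Now: state=D, head=-2, tape[-3..1]=00100 (head:  ^)

Answer: -2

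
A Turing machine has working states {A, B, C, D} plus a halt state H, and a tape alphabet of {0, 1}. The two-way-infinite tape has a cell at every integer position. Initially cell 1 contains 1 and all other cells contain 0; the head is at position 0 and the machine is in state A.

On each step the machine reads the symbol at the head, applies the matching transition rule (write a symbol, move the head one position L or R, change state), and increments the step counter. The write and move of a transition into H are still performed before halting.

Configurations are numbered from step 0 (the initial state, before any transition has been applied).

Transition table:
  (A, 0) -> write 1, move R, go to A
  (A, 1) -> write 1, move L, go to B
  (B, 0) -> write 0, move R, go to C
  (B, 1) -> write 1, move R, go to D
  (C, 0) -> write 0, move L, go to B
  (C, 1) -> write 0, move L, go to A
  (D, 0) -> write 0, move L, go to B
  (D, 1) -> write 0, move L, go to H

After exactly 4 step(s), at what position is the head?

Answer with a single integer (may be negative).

Answer: 0

Derivation:
Step 1: in state A at pos 0, read 0 -> (A,0)->write 1,move R,goto A. Now: state=A, head=1, tape[-1..2]=0110 (head:   ^)
Step 2: in state A at pos 1, read 1 -> (A,1)->write 1,move L,goto B. Now: state=B, head=0, tape[-1..2]=0110 (head:  ^)
Step 3: in state B at pos 0, read 1 -> (B,1)->write 1,move R,goto D. Now: state=D, head=1, tape[-1..2]=0110 (head:   ^)
Step 4: in state D at pos 1, read 1 -> (D,1)->write 0,move L,goto H. Now: state=H, head=0, tape[-1..2]=0100 (head:  ^)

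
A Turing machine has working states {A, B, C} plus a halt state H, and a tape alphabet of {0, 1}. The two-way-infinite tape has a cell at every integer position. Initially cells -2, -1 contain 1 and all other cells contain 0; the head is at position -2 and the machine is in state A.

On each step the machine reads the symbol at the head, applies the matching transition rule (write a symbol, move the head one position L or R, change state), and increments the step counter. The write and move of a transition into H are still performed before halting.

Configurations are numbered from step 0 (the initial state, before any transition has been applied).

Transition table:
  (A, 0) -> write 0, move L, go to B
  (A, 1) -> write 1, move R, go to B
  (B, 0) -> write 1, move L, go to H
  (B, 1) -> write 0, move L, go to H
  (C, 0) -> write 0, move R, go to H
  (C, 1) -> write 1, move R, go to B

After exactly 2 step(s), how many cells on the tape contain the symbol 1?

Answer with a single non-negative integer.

Answer: 1

Derivation:
Step 1: in state A at pos -2, read 1 -> (A,1)->write 1,move R,goto B. Now: state=B, head=-1, tape[-3..0]=0110 (head:   ^)
Step 2: in state B at pos -1, read 1 -> (B,1)->write 0,move L,goto H. Now: state=H, head=-2, tape[-3..0]=0100 (head:  ^)
Cells containing 1 after step 2: {-2} -> 1 cell(s)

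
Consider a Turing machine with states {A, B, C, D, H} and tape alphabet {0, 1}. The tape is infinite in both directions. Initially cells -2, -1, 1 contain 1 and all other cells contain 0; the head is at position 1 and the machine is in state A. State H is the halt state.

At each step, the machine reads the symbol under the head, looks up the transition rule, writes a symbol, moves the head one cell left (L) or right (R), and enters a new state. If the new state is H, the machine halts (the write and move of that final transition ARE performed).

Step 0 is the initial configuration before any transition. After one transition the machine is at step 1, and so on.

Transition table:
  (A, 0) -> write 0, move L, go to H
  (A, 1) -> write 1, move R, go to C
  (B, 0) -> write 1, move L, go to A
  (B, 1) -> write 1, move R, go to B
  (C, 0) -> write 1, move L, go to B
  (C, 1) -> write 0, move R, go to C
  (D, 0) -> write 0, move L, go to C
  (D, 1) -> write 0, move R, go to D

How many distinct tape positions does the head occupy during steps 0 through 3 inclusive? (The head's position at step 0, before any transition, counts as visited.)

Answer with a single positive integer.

Step 1: in state A at pos 1, read 1 -> (A,1)->write 1,move R,goto C. Now: state=C, head=2, tape[-3..3]=0110100 (head:      ^)
Step 2: in state C at pos 2, read 0 -> (C,0)->write 1,move L,goto B. Now: state=B, head=1, tape[-3..3]=0110110 (head:     ^)
Step 3: in state B at pos 1, read 1 -> (B,1)->write 1,move R,goto B. Now: state=B, head=2, tape[-3..3]=0110110 (head:      ^)
Head positions at steps 0..3: starting at 1, distinct positions visited = {1, 2} -> 2 position(s)

Answer: 2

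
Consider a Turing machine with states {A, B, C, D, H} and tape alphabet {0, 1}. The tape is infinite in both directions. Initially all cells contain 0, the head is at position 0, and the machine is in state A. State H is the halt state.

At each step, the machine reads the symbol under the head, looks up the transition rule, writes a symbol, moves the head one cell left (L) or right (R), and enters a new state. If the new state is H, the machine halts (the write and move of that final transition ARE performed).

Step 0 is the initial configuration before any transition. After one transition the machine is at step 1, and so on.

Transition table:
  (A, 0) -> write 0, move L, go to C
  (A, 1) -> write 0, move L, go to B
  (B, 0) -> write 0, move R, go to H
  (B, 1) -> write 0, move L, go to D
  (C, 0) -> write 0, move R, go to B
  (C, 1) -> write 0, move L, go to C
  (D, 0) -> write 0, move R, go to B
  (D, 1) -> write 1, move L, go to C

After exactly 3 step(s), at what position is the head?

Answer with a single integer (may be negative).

Answer: 1

Derivation:
Step 1: in state A at pos 0, read 0 -> (A,0)->write 0,move L,goto C. Now: state=C, head=-1, tape[-2..1]=0000 (head:  ^)
Step 2: in state C at pos -1, read 0 -> (C,0)->write 0,move R,goto B. Now: state=B, head=0, tape[-2..1]=0000 (head:   ^)
Step 3: in state B at pos 0, read 0 -> (B,0)->write 0,move R,goto H. Now: state=H, head=1, tape[-2..2]=00000 (head:    ^)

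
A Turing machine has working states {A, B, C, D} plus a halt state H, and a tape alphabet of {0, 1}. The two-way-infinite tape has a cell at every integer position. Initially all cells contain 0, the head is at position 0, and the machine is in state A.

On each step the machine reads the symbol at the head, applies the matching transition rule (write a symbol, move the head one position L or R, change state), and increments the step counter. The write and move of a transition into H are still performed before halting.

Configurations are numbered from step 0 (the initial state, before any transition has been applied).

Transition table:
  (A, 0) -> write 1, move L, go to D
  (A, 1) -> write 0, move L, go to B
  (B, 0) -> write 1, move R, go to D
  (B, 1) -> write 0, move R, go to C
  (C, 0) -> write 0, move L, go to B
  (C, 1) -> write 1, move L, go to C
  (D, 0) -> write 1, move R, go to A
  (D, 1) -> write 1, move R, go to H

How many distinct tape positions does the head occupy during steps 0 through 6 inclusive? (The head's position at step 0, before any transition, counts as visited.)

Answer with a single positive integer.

Step 1: in state A at pos 0, read 0 -> (A,0)->write 1,move L,goto D. Now: state=D, head=-1, tape[-2..1]=0010 (head:  ^)
Step 2: in state D at pos -1, read 0 -> (D,0)->write 1,move R,goto A. Now: state=A, head=0, tape[-2..1]=0110 (head:   ^)
Step 3: in state A at pos 0, read 1 -> (A,1)->write 0,move L,goto B. Now: state=B, head=-1, tape[-2..1]=0100 (head:  ^)
Step 4: in state B at pos -1, read 1 -> (B,1)->write 0,move R,goto C. Now: state=C, head=0, tape[-2..1]=0000 (head:   ^)
Step 5: in state C at pos 0, read 0 -> (C,0)->write 0,move L,goto B. Now: state=B, head=-1, tape[-2..1]=0000 (head:  ^)
Step 6: in state B at pos -1, read 0 -> (B,0)->write 1,move R,goto D. Now: state=D, head=0, tape[-2..1]=0100 (head:   ^)
Head positions at steps 0..6: starting at 0, distinct positions visited = {-1, 0} -> 2 position(s)

Answer: 2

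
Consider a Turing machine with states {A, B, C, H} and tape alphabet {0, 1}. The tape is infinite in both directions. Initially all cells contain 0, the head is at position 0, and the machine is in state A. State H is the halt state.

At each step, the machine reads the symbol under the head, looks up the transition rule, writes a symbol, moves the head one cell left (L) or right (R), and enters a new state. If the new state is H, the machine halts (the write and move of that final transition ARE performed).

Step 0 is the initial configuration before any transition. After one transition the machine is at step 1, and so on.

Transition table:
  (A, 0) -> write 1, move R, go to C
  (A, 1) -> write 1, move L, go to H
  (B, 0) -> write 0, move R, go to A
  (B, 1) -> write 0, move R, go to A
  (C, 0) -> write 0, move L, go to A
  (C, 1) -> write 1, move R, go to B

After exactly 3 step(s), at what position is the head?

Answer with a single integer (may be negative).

Step 1: in state A at pos 0, read 0 -> (A,0)->write 1,move R,goto C. Now: state=C, head=1, tape[-1..2]=0100 (head:   ^)
Step 2: in state C at pos 1, read 0 -> (C,0)->write 0,move L,goto A. Now: state=A, head=0, tape[-1..2]=0100 (head:  ^)
Step 3: in state A at pos 0, read 1 -> (A,1)->write 1,move L,goto H. Now: state=H, head=-1, tape[-2..2]=00100 (head:  ^)

Answer: -1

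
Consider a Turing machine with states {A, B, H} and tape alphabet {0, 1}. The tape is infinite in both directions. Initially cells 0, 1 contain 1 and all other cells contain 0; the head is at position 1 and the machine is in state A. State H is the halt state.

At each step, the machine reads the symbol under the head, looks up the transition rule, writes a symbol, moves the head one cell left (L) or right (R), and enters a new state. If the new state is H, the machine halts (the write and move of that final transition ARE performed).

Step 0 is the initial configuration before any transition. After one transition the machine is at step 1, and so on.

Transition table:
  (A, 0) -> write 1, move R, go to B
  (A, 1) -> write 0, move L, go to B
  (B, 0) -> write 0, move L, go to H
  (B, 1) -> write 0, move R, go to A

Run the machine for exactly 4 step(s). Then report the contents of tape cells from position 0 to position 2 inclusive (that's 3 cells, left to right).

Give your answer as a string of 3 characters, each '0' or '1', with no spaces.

Step 1: in state A at pos 1, read 1 -> (A,1)->write 0,move L,goto B. Now: state=B, head=0, tape[-1..2]=0100 (head:  ^)
Step 2: in state B at pos 0, read 1 -> (B,1)->write 0,move R,goto A. Now: state=A, head=1, tape[-1..2]=0000 (head:   ^)
Step 3: in state A at pos 1, read 0 -> (A,0)->write 1,move R,goto B. Now: state=B, head=2, tape[-1..3]=00100 (head:    ^)
Step 4: in state B at pos 2, read 0 -> (B,0)->write 0,move L,goto H. Now: state=H, head=1, tape[-1..3]=00100 (head:   ^)

Answer: 010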